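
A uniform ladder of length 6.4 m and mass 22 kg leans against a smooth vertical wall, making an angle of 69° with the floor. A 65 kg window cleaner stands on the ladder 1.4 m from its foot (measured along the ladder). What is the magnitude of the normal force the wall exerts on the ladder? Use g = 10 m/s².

N_wall ≈ 96.8 N

About the foot of the ladder:
Ladder weight 22×10 = 220 N acts at 3.2 m along the ladder; its horizontal arm is 3.2·cos69° = 1.147 m → τ = 252.3 N·m clockwise.
Window cleaner: 65×10 = 650 N at 1.4 m → arm 0.5017 m → τ = 326.1 N·m clockwise.
Wall normal N acts horizontally at the top; its moment arm is the height L sinθ = 6.4·sin69° = 5.975 m, counterclockwise.
For rotational equilibrium, N × 5.975 = 578.4, so N = 96.8 N.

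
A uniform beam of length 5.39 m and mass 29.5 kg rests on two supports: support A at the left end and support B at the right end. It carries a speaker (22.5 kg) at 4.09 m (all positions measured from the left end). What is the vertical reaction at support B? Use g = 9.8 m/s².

About support A:
Beam weight: 29.5 × 9.8 = 289.1 N down at 2.695 m → arm 2.695 m, τ = 289.1 × 2.695 = 779.1 N·m clockwise.
Speaker: 22.5 × 9.8 = 220.5 N down at 4.09 m → arm 4.09 m, τ = 220.5 × 4.09 = 901.8 N·m clockwise.
Net load moment about support A = 1681 N·m clockwise.
Reaction R at support B is upward at 5.39 m, arm 5.39 m → moment R × 5.39 counterclockwise.
Balancing moments: R × 5.39 = 1681, giving R = 312 N.

R_B ≈ 312 N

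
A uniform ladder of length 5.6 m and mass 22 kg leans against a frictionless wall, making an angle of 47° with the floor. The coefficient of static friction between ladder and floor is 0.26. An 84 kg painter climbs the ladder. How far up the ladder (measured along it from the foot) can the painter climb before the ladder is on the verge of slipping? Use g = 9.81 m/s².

About the foot of the ladder:
Ladder weight 22×9.81 = 215.8 N acts at 2.8 m along the ladder; its horizontal arm is 2.8·cos47° = 1.91 m → τ = 412.2 N·m clockwise.
Painter weight 84×9.81 = 824 N at distance d → arm d·cos47° → τ = 824·d·0.682 clockwise.
Wall normal N at the top has arm L sinθ = 4.096 m counterclockwise, so Στ = 0 gives N·4.096 = 412.2 + 562·d.
ΣFy = 0 ⇒ N_floor = 1040 N, so the maximum friction is μ_s·N_floor = 0.26×1040 = 270.4 N. ΣFx = 0 ⇒ N_wall = f, so at the slipping point N = 270.4 N.
Substituting: 270.4×4.096 = 412.2 + 562·d ⇒ d = (1108 − 412.2) / 562 = 1.24 m.

d ≈ 1.24 m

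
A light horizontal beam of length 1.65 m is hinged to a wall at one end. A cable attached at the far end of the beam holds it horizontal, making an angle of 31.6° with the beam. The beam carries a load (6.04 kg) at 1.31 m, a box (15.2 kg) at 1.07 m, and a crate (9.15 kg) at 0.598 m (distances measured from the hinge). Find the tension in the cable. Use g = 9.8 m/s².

T ≈ 336 N

Sum moments about the hinge (the unknown hinge reaction has zero arm there).
Load: 6.04 × 9.8 = 59.19 N down at 1.31 m → arm 1.31 m, τ = 59.19 × 1.31 = 77.54 N·m clockwise.
Box: 15.2 × 9.8 = 149 N down at 1.07 m → arm 1.07 m, τ = 149 × 1.07 = 159.4 N·m clockwise.
Crate: 9.15 × 9.8 = 89.67 N down at 0.598 m → arm 0.598 m, τ = 89.67 × 0.598 = 53.62 N·m clockwise.
Total clockwise load moment = 290.6 N·m.
The cable tension T acts at 1.65 m; only its component perpendicular to the beam, T sinθ, produces torque. sin 31.6° = 0.524.
For rotational equilibrium, T × 1.65 × 0.524 = 290.6, so T = 290.6 / 0.8646 = 336 N.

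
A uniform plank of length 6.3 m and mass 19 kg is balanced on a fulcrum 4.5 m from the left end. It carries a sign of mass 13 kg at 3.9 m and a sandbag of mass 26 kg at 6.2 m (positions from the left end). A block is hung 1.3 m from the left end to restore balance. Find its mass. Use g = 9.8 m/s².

Sum moments about the fulcrum (at 4.5 m from the left end) (the support reaction has zero arm there).
Beam weight: 19 × 9.8 = 186.2 N down at 3.15 m → arm 1.35 m, τ = 186.2 × 1.35 = 251.4 N·m counterclockwise.
Sign: 13 × 9.8 = 127.4 N down at 3.9 m → arm 0.6 m, τ = 127.4 × 0.6 = 76.44 N·m counterclockwise.
Sandbag: 26 × 9.8 = 254.8 N down at 6.2 m → arm 1.7 m, τ = 254.8 × 1.7 = 433.2 N·m clockwise.
Net moment of known loads = 105.4 N·m clockwise.
An unknown mass m at 1.3 m has arm 3.2 m; its moment is m·g·3.2 counterclockwise.
Setting net torque to zero: m × 9.8 × 3.2 = 105.4 → m = 105.4 / (9.8 × 3.2) = 3.36 kg.

m ≈ 3.36 kg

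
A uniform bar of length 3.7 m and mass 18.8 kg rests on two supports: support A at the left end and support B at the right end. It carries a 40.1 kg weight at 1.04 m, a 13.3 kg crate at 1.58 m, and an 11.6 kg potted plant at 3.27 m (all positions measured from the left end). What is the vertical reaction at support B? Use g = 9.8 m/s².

R_B ≈ 359 N

Sum moments about support A (its reaction then has zero moment arm).
Beam weight: 18.8 × 9.8 = 184.2 N down at 1.85 m → arm 1.85 m, τ = 184.2 × 1.85 = 340.8 N·m clockwise.
Weight: 40.1 × 9.8 = 393 N down at 1.04 m → arm 1.04 m, τ = 393 × 1.04 = 408.7 N·m clockwise.
Crate: 13.3 × 9.8 = 130.3 N down at 1.58 m → arm 1.58 m, τ = 130.3 × 1.58 = 205.9 N·m clockwise.
Potted plant: 11.6 × 9.8 = 113.7 N down at 3.27 m → arm 3.27 m, τ = 113.7 × 3.27 = 371.8 N·m clockwise.
Net load moment about support A = 1327 N·m clockwise.
Reaction R at support B is upward at 3.7 m, arm 3.7 m → moment R × 3.7 counterclockwise.
Setting net torque to zero: R × 3.7 = 1327 → R = 359 N.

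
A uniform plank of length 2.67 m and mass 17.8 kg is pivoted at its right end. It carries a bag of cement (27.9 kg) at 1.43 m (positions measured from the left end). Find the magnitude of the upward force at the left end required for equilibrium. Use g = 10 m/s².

F ≈ 219 N

Take moments about the right end.
Beam weight: 17.8 × 10 = 178 N down at 1.335 m → arm 1.335 m, τ = 178 × 1.335 = 237.6 N·m counterclockwise.
Bag of cement: 27.9 × 10 = 279 N down at 1.43 m → arm 1.24 m, τ = 279 × 1.24 = 346 N·m counterclockwise.
Net moment of the loads = 583.6 N·m counterclockwise.
The upward force F acts at the left end, arm 2.67 m, giving F × 2.67 clockwise.
Setting net torque to zero: F × 2.67 = 583.6 → F = 583.6 / 2.67 = 219 N.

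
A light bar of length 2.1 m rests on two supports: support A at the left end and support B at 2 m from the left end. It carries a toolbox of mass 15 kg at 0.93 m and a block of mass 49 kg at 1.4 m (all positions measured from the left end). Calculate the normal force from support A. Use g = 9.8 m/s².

R_A ≈ 223 N

About support B:
Toolbox: 15 × 9.8 = 147 N down at 0.93 m → arm 1.07 m, τ = 147 × 1.07 = 157.3 N·m counterclockwise.
Block: 49 × 9.8 = 480.2 N down at 1.4 m → arm 0.6 m, τ = 480.2 × 0.6 = 288.1 N·m counterclockwise.
Net load moment about support B = 445.4 N·m counterclockwise.
Reaction R at support A is upward at 0 m, arm 2 m → moment R × 2 clockwise.
Setting net torque to zero: R × 2 = 445.4 → R = 223 N.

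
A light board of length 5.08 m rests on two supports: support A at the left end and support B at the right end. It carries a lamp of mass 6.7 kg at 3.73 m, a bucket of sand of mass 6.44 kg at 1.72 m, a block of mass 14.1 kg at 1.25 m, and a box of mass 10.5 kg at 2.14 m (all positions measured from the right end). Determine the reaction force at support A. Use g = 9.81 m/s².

Taking torques about support B:
Lamp: 6.7 × 9.81 = 65.73 N down at 3.73 m → arm 3.73 m, τ = 65.73 × 3.73 = 245.2 N·m counterclockwise.
Bucket of sand: 6.44 × 9.81 = 63.18 N down at 1.72 m → arm 1.72 m, τ = 63.18 × 1.72 = 108.7 N·m counterclockwise.
Block: 14.1 × 9.81 = 138.3 N down at 1.25 m → arm 1.25 m, τ = 138.3 × 1.25 = 172.9 N·m counterclockwise.
Box: 10.5 × 9.81 = 103 N down at 2.14 m → arm 2.14 m, τ = 103 × 2.14 = 220.4 N·m counterclockwise.
Net load moment about support B = 747.2 N·m counterclockwise.
Reaction R at support A is upward at 5.08 m, arm 5.08 m → moment R × 5.08 clockwise.
Στ = 0 ⇒ R × 5.08 = 747.2 ⇒ R = 147 N.

R_A ≈ 147 N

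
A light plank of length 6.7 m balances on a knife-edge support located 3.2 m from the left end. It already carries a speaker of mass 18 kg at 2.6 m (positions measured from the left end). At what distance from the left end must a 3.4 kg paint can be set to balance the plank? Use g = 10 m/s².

x ≈ 6.38 m from the left end

Sum moments about the knife-edge support (at 3.2 m from the left end) (the support reaction has zero arm there).
Speaker: 18 × 10 = 180 N down at 2.6 m → arm 0.6 m, τ = 180 × 0.6 = 108 N·m counterclockwise.
Net moment of existing loads = 108 N·m counterclockwise.
The paint can weighs 3.4 × 10 = 34 N and must supply an equal clockwise moment, so its lever arm about the knife-edge support is 108 / 34 = 3.18 m.
That puts it at 3.2 + 3.18 = 6.38 m from the left end.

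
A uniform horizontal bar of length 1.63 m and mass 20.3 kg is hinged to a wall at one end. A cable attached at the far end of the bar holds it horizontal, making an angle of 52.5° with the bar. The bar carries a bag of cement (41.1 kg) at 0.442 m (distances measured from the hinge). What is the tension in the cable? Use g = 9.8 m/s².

T ≈ 263 N

Sum moments about the hinge (the unknown hinge reaction has zero arm there).
Beam weight: 20.3 × 9.8 = 198.9 N down at 0.815 m → arm 0.815 m, τ = 198.9 × 0.815 = 162.1 N·m clockwise.
Bag of cement: 41.1 × 9.8 = 402.8 N down at 0.442 m → arm 0.442 m, τ = 402.8 × 0.442 = 178 N·m clockwise.
Total clockwise load moment = 340.1 N·m.
The cable tension T acts at 1.63 m; only its component perpendicular to the bar, T sinθ, produces torque. sin 52.5° = 0.7934.
For rotational equilibrium, T × 1.63 × 0.7934 = 340.1, so T = 340.1 / 1.293 = 263 N.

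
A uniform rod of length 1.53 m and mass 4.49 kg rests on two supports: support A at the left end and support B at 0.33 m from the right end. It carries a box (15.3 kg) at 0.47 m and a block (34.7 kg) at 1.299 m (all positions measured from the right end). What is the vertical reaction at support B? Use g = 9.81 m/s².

R_B ≈ 226 N

About support A:
Beam weight: 4.49 × 9.81 = 44.05 N down at 0.765 m → arm 0.765 m, τ = 44.05 × 0.765 = 33.7 N·m clockwise.
Box: 15.3 × 9.81 = 150.1 N down at 0.47 m → arm 1.06 m, τ = 150.1 × 1.06 = 159.1 N·m clockwise.
Block: 34.7 × 9.81 = 340.4 N down at 1.299 m → arm 0.231 m, τ = 340.4 × 0.231 = 78.63 N·m clockwise.
Net load moment about support A = 271.4 N·m clockwise.
Reaction R at support B is upward at 0.33 m, arm 1.2 m → moment R × 1.2 counterclockwise.
Στ = 0 ⇒ R × 1.2 = 271.4 ⇒ R = 226 N.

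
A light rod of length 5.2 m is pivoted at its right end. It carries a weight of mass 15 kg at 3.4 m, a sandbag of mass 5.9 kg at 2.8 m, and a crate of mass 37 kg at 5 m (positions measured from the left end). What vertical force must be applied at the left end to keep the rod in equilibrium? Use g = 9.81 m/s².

F ≈ 91.6 N

Taking torques about the right end:
Weight: 15 × 9.81 = 147.2 N down at 3.4 m → arm 1.8 m, τ = 147.2 × 1.8 = 265 N·m counterclockwise.
Sandbag: 5.9 × 9.81 = 57.88 N down at 2.8 m → arm 2.4 m, τ = 57.88 × 2.4 = 138.9 N·m counterclockwise.
Crate: 37 × 9.81 = 363 N down at 5 m → arm 0.2 m, τ = 363 × 0.2 = 72.6 N·m counterclockwise.
Net moment of the loads = 476.5 N·m counterclockwise.
The upward force F acts at the left end, arm 5.2 m, giving F × 5.2 clockwise.
Setting net torque to zero: F × 5.2 = 476.5 → F = 476.5 / 5.2 = 91.6 N.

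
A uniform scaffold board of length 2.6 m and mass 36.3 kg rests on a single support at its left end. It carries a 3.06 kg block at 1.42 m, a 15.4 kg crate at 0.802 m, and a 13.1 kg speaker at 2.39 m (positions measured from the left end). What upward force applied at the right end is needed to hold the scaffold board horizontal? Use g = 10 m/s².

About the left end:
Beam weight: 36.3 × 10 = 363 N down at 1.3 m → arm 1.3 m, τ = 363 × 1.3 = 471.9 N·m clockwise.
Block: 3.06 × 10 = 30.6 N down at 1.42 m → arm 1.42 m, τ = 30.6 × 1.42 = 43.45 N·m clockwise.
Crate: 15.4 × 10 = 154 N down at 0.802 m → arm 0.802 m, τ = 154 × 0.802 = 123.5 N·m clockwise.
Speaker: 13.1 × 10 = 131 N down at 2.39 m → arm 2.39 m, τ = 131 × 2.39 = 313.1 N·m clockwise.
Net moment of the loads = 952 N·m clockwise.
The upward force F acts at the right end, arm 2.6 m, giving F × 2.6 counterclockwise.
Στ = 0 ⇒ F × 2.6 = 952 ⇒ F = 952 / 2.6 = 366 N.

F ≈ 366 N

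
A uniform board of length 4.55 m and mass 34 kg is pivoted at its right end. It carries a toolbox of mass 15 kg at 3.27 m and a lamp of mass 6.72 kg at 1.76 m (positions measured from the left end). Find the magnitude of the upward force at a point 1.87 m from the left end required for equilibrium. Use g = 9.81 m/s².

F ≈ 422 N

Sum moments about the right end (the unknown pivot reaction has zero arm there).
Beam weight: 34 × 9.81 = 333.5 N down at 2.275 m → arm 2.275 m, τ = 333.5 × 2.275 = 758.7 N·m counterclockwise.
Toolbox: 15 × 9.81 = 147.2 N down at 3.27 m → arm 1.28 m, τ = 147.2 × 1.28 = 188.4 N·m counterclockwise.
Lamp: 6.72 × 9.81 = 65.92 N down at 1.76 m → arm 2.79 m, τ = 65.92 × 2.79 = 183.9 N·m counterclockwise.
Net moment of the loads = 1131 N·m counterclockwise.
The upward force F acts at a point 1.87 m from the left end, arm 2.68 m, giving F × 2.68 clockwise.
Balancing moments: F × 2.68 = 1131, giving F = 1131 / 2.68 = 422 N.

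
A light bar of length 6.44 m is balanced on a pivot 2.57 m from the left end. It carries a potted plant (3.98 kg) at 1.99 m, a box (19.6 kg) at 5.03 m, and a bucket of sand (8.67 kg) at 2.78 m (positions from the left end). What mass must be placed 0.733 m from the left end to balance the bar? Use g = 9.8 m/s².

Take moments about the pivot (at 2.57 m from the left end).
Potted plant: 3.98 × 9.8 = 39 N down at 1.99 m → arm 0.58 m, τ = 39 × 0.58 = 22.62 N·m counterclockwise.
Box: 19.6 × 9.8 = 192.1 N down at 5.03 m → arm 2.46 m, τ = 192.1 × 2.46 = 472.6 N·m clockwise.
Bucket of sand: 8.67 × 9.8 = 84.97 N down at 2.78 m → arm 0.21 m, τ = 84.97 × 0.21 = 17.84 N·m clockwise.
Net moment of known loads = 467.8 N·m clockwise.
An unknown mass m at 0.733 m has arm 1.837 m; its moment is m·g·1.837 counterclockwise.
Στ = 0 ⇒ m × 9.8 × 1.837 = 467.8 ⇒ m = 467.8 / (9.8 × 1.837) = 26 kg.

m ≈ 26 kg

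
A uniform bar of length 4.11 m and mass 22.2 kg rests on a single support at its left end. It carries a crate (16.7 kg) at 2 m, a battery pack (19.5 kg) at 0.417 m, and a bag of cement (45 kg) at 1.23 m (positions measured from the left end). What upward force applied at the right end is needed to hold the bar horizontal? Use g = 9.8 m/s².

F ≈ 340 N

Taking torques about the left end:
Beam weight: 22.2 × 9.8 = 217.6 N down at 2.055 m → arm 2.055 m, τ = 217.6 × 2.055 = 447.2 N·m clockwise.
Crate: 16.7 × 9.8 = 163.7 N down at 2 m → arm 2 m, τ = 163.7 × 2 = 327.4 N·m clockwise.
Battery pack: 19.5 × 9.8 = 191.1 N down at 0.417 m → arm 0.417 m, τ = 191.1 × 0.417 = 79.69 N·m clockwise.
Bag of cement: 45 × 9.8 = 441 N down at 1.23 m → arm 1.23 m, τ = 441 × 1.23 = 542.4 N·m clockwise.
Net moment of the loads = 1397 N·m clockwise.
The upward force F acts at the right end, arm 4.11 m, giving F × 4.11 counterclockwise.
Setting net torque to zero: F × 4.11 = 1397 → F = 1397 / 4.11 = 340 N.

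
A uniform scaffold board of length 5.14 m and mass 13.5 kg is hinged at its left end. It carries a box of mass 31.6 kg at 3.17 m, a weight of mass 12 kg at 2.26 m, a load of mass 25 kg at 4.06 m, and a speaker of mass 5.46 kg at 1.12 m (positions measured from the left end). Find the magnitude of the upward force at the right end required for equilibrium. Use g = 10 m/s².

Taking torques about the left end:
Beam weight: 13.5 × 10 = 135 N down at 2.57 m → arm 2.57 m, τ = 135 × 2.57 = 346.9 N·m clockwise.
Box: 31.6 × 10 = 316 N down at 3.17 m → arm 3.17 m, τ = 316 × 3.17 = 1002 N·m clockwise.
Weight: 12 × 10 = 120 N down at 2.26 m → arm 2.26 m, τ = 120 × 2.26 = 271.2 N·m clockwise.
Load: 25 × 10 = 250 N down at 4.06 m → arm 4.06 m, τ = 250 × 4.06 = 1015 N·m clockwise.
Speaker: 5.46 × 10 = 54.6 N down at 1.12 m → arm 1.12 m, τ = 54.6 × 1.12 = 61.15 N·m clockwise.
Net moment of the loads = 2696 N·m clockwise.
The upward force F acts at the right end, arm 5.14 m, giving F × 5.14 counterclockwise.
For rotational equilibrium, F × 5.14 = 2696, so F = 2696 / 5.14 = 525 N.

F ≈ 525 N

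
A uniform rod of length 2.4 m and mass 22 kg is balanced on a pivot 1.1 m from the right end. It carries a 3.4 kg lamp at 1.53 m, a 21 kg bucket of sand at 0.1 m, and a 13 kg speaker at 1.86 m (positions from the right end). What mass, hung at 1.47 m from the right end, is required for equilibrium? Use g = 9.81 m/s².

Take moments about the pivot (at 1.1 m from the right end).
Beam weight: 22 × 9.81 = 215.8 N down at 1.2 m → arm 0.1 m, τ = 215.8 × 0.1 = 21.58 N·m counterclockwise.
Lamp: 3.4 × 9.81 = 33.35 N down at 1.53 m → arm 0.43 m, τ = 33.35 × 0.43 = 14.34 N·m counterclockwise.
Bucket of sand: 21 × 9.81 = 206 N down at 0.1 m → arm 1 m, τ = 206 × 1 = 206 N·m clockwise.
Speaker: 13 × 9.81 = 127.5 N down at 1.86 m → arm 0.76 m, τ = 127.5 × 0.76 = 96.9 N·m counterclockwise.
Net moment of known loads = 73.18 N·m clockwise.
An unknown mass m at 1.47 m has arm 0.37 m; its moment is m·g·0.37 counterclockwise.
Balancing moments: m × 9.81 × 0.37 = 73.18, giving m = 73.18 / (9.81 × 0.37) = 20.2 kg.

m ≈ 20.2 kg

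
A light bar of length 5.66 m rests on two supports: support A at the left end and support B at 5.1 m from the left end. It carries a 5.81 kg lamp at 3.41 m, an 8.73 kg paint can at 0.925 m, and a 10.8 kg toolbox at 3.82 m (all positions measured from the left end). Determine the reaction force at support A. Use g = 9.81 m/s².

R_A ≈ 116 N

Choose support B as the axis so its reaction then has zero moment arm.
Lamp: 5.81 × 9.81 = 57 N down at 3.41 m → arm 1.69 m, τ = 57 × 1.69 = 96.33 N·m counterclockwise.
Paint can: 8.73 × 9.81 = 85.64 N down at 0.925 m → arm 4.175 m, τ = 85.64 × 4.175 = 357.5 N·m counterclockwise.
Toolbox: 10.8 × 9.81 = 105.9 N down at 3.82 m → arm 1.28 m, τ = 105.9 × 1.28 = 135.6 N·m counterclockwise.
Net load moment about support B = 589.4 N·m counterclockwise.
Reaction R at support A is upward at 0 m, arm 5.1 m → moment R × 5.1 clockwise.
Balancing moments: R × 5.1 = 589.4, giving R = 116 N.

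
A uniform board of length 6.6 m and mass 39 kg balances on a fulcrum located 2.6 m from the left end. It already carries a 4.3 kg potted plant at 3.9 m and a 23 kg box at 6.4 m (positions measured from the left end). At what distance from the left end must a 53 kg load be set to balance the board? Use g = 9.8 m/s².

x ≈ 0.33 m from the left end

About the fulcrum (at 2.6 m from the left end):
Beam weight: 39 × 9.8 = 382.2 N down at 3.3 m → arm 0.7 m, τ = 382.2 × 0.7 = 267.5 N·m clockwise.
Potted plant: 4.3 × 9.8 = 42.14 N down at 3.9 m → arm 1.3 m, τ = 42.14 × 1.3 = 54.78 N·m clockwise.
Box: 23 × 9.8 = 225.4 N down at 6.4 m → arm 3.8 m, τ = 225.4 × 3.8 = 856.5 N·m clockwise.
Net moment of existing loads = 1179 N·m clockwise.
The load weighs 53 × 9.8 = 519.4 N and must supply an equal counterclockwise moment, so its lever arm about the fulcrum is 1179 / 519.4 = 2.27 m.
That puts it at 2.6 − 2.27 = 0.33 m from the left end.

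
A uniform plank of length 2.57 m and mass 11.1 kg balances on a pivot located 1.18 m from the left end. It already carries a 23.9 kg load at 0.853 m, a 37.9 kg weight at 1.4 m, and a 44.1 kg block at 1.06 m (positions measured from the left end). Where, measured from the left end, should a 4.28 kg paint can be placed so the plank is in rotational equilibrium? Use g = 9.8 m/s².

x ≈ 2.02 m from the left end

Take moments about the pivot (at 1.18 m from the left end).
Beam weight: 11.1 × 9.8 = 108.8 N down at 1.285 m → arm 0.105 m, τ = 108.8 × 0.105 = 11.42 N·m clockwise.
Load: 23.9 × 9.8 = 234.2 N down at 0.853 m → arm 0.327 m, τ = 234.2 × 0.327 = 76.58 N·m counterclockwise.
Weight: 37.9 × 9.8 = 371.4 N down at 1.4 m → arm 0.22 m, τ = 371.4 × 0.22 = 81.71 N·m clockwise.
Block: 44.1 × 9.8 = 432.2 N down at 1.06 m → arm 0.12 m, τ = 432.2 × 0.12 = 51.86 N·m counterclockwise.
Net moment of existing loads = 35.31 N·m counterclockwise.
The paint can weighs 4.28 × 9.8 = 41.94 N and must supply an equal clockwise moment, so its lever arm about the pivot is 35.31 / 41.94 = 0.842 m.
That puts it at 1.18 + 0.842 = 2.02 m from the left end.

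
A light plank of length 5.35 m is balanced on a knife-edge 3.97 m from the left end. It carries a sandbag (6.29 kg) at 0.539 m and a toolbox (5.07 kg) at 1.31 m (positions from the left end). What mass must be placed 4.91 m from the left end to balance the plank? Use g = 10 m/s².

m ≈ 37.3 kg

Choose the knife-edge (at 3.97 m from the left end) as the axis so the support reaction has zero arm there.
Sandbag: 6.29 × 10 = 62.9 N down at 0.539 m → arm 3.431 m, τ = 62.9 × 3.431 = 215.8 N·m counterclockwise.
Toolbox: 5.07 × 10 = 50.7 N down at 1.31 m → arm 2.66 m, τ = 50.7 × 2.66 = 134.9 N·m counterclockwise.
Net moment of known loads = 350.7 N·m counterclockwise.
An unknown mass m at 4.91 m has arm 0.94 m; its moment is m·g·0.94 clockwise.
Balancing moments: m × 10 × 0.94 = 350.7, giving m = 350.7 / (10 × 0.94) = 37.3 kg.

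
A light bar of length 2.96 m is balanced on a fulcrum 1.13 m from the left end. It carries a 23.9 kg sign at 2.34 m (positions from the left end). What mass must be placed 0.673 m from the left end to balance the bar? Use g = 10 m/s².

About the fulcrum (at 1.13 m from the left end):
Sign: 23.9 × 10 = 239 N down at 2.34 m → arm 1.21 m, τ = 239 × 1.21 = 289.2 N·m clockwise.
Net moment of known loads = 289.2 N·m clockwise.
An unknown mass m at 0.673 m has arm 0.457 m; its moment is m·g·0.457 counterclockwise.
Setting net torque to zero: m × 10 × 0.457 = 289.2 → m = 289.2 / (10 × 0.457) = 63.3 kg.

m ≈ 63.3 kg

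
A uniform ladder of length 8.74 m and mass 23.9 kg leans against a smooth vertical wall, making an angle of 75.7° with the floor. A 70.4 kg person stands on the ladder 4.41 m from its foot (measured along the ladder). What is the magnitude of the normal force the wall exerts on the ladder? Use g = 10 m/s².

About the foot of the ladder:
Ladder weight 23.9×10 = 239 N acts at 4.37 m along the ladder; its horizontal arm is 4.37·cos75.7° = 1.079 m → τ = 257.9 N·m clockwise.
Person: 70.4×10 = 704 N at 4.41 m → arm 1.089 m → τ = 766.7 N·m clockwise.
Wall normal N acts horizontally at the top; its moment arm is the height L sinθ = 8.74·sin75.7° = 8.469 m, counterclockwise.
Setting net torque to zero: N × 8.469 = 1025 → N = 121 N.

N_wall ≈ 121 N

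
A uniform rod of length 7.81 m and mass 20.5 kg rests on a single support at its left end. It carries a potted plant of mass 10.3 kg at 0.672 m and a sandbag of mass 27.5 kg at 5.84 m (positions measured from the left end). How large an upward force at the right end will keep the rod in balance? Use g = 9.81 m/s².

Taking torques about the left end:
Beam weight: 20.5 × 9.81 = 201.1 N down at 3.905 m → arm 3.905 m, τ = 201.1 × 3.905 = 785.3 N·m clockwise.
Potted plant: 10.3 × 9.81 = 101 N down at 0.672 m → arm 0.672 m, τ = 101 × 0.672 = 67.87 N·m clockwise.
Sandbag: 27.5 × 9.81 = 269.8 N down at 5.84 m → arm 5.84 m, τ = 269.8 × 5.84 = 1576 N·m clockwise.
Net moment of the loads = 2429 N·m clockwise.
The upward force F acts at the right end, arm 7.81 m, giving F × 7.81 counterclockwise.
Setting net torque to zero: F × 7.81 = 2429 → F = 2429 / 7.81 = 311 N.

F ≈ 311 N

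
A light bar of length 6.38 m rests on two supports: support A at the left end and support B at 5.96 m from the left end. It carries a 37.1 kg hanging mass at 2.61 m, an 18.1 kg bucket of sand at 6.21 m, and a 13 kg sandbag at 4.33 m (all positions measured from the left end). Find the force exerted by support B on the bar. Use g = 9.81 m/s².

R_B ≈ 437 N

Sum moments about support A (its reaction then has zero moment arm).
Hanging mass: 37.1 × 9.81 = 364 N down at 2.61 m → arm 2.61 m, τ = 364 × 2.61 = 950 N·m clockwise.
Bucket of sand: 18.1 × 9.81 = 177.6 N down at 6.21 m → arm 6.21 m, τ = 177.6 × 6.21 = 1103 N·m clockwise.
Sandbag: 13 × 9.81 = 127.5 N down at 4.33 m → arm 4.33 m, τ = 127.5 × 4.33 = 552.1 N·m clockwise.
Net load moment about support A = 2605 N·m clockwise.
Reaction R at support B is upward at 5.96 m, arm 5.96 m → moment R × 5.96 counterclockwise.
Setting net torque to zero: R × 5.96 = 2605 → R = 437 N.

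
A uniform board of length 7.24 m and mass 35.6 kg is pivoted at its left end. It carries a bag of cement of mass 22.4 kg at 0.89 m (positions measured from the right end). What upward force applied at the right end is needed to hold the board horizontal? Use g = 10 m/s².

F ≈ 374 N

About the left end:
Beam weight: 35.6 × 10 = 356 N down at 3.62 m → arm 3.62 m, τ = 356 × 3.62 = 1289 N·m clockwise.
Bag of cement: 22.4 × 10 = 224 N down at 0.89 m → arm 6.35 m, τ = 224 × 6.35 = 1422 N·m clockwise.
Net moment of the loads = 2711 N·m clockwise.
The upward force F acts at the right end, arm 7.24 m, giving F × 7.24 counterclockwise.
Balancing moments: F × 7.24 = 2711, giving F = 2711 / 7.24 = 374 N.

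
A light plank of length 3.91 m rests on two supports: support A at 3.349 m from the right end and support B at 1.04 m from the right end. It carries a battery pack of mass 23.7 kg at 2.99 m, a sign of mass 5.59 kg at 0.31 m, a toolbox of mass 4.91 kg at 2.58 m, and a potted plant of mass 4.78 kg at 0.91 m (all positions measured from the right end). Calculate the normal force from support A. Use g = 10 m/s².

About support B:
Battery pack: 23.7 × 10 = 237 N down at 2.99 m → arm 1.95 m, τ = 237 × 1.95 = 462.1 N·m counterclockwise.
Sign: 5.59 × 10 = 55.9 N down at 0.31 m → arm 0.73 m, τ = 55.9 × 0.73 = 40.81 N·m clockwise.
Toolbox: 4.91 × 10 = 49.1 N down at 2.58 m → arm 1.54 m, τ = 49.1 × 1.54 = 75.61 N·m counterclockwise.
Potted plant: 4.78 × 10 = 47.8 N down at 0.91 m → arm 0.13 m, τ = 47.8 × 0.13 = 6.214 N·m clockwise.
Net load moment about support B = 490.7 N·m counterclockwise.
Reaction R at support A is upward at 3.349 m, arm 2.309 m → moment R × 2.309 clockwise.
Setting net torque to zero: R × 2.309 = 490.7 → R = 213 N.

R_A ≈ 213 N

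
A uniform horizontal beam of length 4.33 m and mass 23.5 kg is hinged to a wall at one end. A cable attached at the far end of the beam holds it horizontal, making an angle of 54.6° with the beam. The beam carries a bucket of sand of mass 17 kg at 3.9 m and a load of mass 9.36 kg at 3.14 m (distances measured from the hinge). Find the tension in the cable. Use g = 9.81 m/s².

Choose the hinge as the axis so the unknown hinge reaction has zero arm there.
Beam weight: 23.5 × 9.81 = 230.5 N down at 2.165 m → arm 2.165 m, τ = 230.5 × 2.165 = 499 N·m clockwise.
Bucket of sand: 17 × 9.81 = 166.8 N down at 3.9 m → arm 3.9 m, τ = 166.8 × 3.9 = 650.5 N·m clockwise.
Load: 9.36 × 9.81 = 91.82 N down at 3.14 m → arm 3.14 m, τ = 91.82 × 3.14 = 288.3 N·m clockwise.
Total clockwise load moment = 1438 N·m.
The cable tension T acts at 4.33 m; only its component perpendicular to the beam, T sinθ, produces torque. sin 54.6° = 0.8151.
Balancing moments: T × 4.33 × 0.8151 = 1438, giving T = 1438 / 3.529 = 407 N.

T ≈ 407 N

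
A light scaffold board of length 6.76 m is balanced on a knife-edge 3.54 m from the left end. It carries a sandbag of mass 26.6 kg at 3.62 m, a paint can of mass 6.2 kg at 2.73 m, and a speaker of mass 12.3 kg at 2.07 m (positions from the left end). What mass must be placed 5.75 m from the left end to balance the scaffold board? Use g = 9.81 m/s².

m ≈ 9.49 kg

Take moments about the knife-edge (at 3.54 m from the left end).
Sandbag: 26.6 × 9.81 = 260.9 N down at 3.62 m → arm 0.08 m, τ = 260.9 × 0.08 = 20.87 N·m clockwise.
Paint can: 6.2 × 9.81 = 60.82 N down at 2.73 m → arm 0.81 m, τ = 60.82 × 0.81 = 49.26 N·m counterclockwise.
Speaker: 12.3 × 9.81 = 120.7 N down at 2.07 m → arm 1.47 m, τ = 120.7 × 1.47 = 177.4 N·m counterclockwise.
Net moment of known loads = 205.8 N·m counterclockwise.
An unknown mass m at 5.75 m has arm 2.21 m; its moment is m·g·2.21 clockwise.
For rotational equilibrium, m × 9.81 × 2.21 = 205.8, so m = 205.8 / (9.81 × 2.21) = 9.49 kg.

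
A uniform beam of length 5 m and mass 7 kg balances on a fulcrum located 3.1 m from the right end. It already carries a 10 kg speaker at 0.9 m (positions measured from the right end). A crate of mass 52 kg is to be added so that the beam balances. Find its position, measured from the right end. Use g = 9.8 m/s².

About the fulcrum (at 3.1 m from the right end):
Beam weight: 7 × 9.8 = 68.6 N down at 2.5 m → arm 0.6 m, τ = 68.6 × 0.6 = 41.16 N·m clockwise.
Speaker: 10 × 9.8 = 98 N down at 0.9 m → arm 2.2 m, τ = 98 × 2.2 = 215.6 N·m clockwise.
Net moment of existing loads = 256.8 N·m clockwise.
The crate weighs 52 × 9.8 = 509.6 N and must supply an equal counterclockwise moment, so its lever arm about the fulcrum is 256.8 / 509.6 = 0.504 m.
That puts it at 3.1 + 0.504 = 3.6 m from the right end.

x ≈ 3.6 m from the right end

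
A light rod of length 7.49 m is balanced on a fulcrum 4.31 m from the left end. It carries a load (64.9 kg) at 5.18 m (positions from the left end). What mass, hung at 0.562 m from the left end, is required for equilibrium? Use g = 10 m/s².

Taking torques about the fulcrum (at 4.31 m from the left end):
Load: 64.9 × 10 = 649 N down at 5.18 m → arm 0.87 m, τ = 649 × 0.87 = 564.6 N·m clockwise.
Net moment of known loads = 564.6 N·m clockwise.
An unknown mass m at 0.562 m has arm 3.748 m; its moment is m·g·3.748 counterclockwise.
Setting net torque to zero: m × 10 × 3.748 = 564.6 → m = 564.6 / (10 × 3.748) = 15.1 kg.

m ≈ 15.1 kg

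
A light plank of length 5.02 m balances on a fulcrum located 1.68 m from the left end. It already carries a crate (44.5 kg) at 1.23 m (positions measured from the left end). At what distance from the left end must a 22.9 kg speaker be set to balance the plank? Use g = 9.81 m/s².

Sum moments about the fulcrum (at 1.68 m from the left end) (the support reaction has zero arm there).
Crate: 44.5 × 9.81 = 436.5 N down at 1.23 m → arm 0.45 m, τ = 436.5 × 0.45 = 196.4 N·m counterclockwise.
Net moment of existing loads = 196.4 N·m counterclockwise.
The speaker weighs 22.9 × 9.81 = 224.6 N and must supply an equal clockwise moment, so its lever arm about the fulcrum is 196.4 / 224.6 = 0.874 m.
That puts it at 1.68 + 0.874 = 2.55 m from the left end.

x ≈ 2.55 m from the left end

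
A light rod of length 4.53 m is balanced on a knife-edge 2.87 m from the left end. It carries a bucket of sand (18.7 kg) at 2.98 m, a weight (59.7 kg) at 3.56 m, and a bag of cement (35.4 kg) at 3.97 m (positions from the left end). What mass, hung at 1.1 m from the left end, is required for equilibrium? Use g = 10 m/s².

m ≈ 46.4 kg

Choose the knife-edge (at 2.87 m from the left end) as the axis so the support reaction has zero arm there.
Bucket of sand: 18.7 × 10 = 187 N down at 2.98 m → arm 0.11 m, τ = 187 × 0.11 = 20.57 N·m clockwise.
Weight: 59.7 × 10 = 597 N down at 3.56 m → arm 0.69 m, τ = 597 × 0.69 = 411.9 N·m clockwise.
Bag of cement: 35.4 × 10 = 354 N down at 3.97 m → arm 1.1 m, τ = 354 × 1.1 = 389.4 N·m clockwise.
Net moment of known loads = 821.9 N·m clockwise.
An unknown mass m at 1.1 m has arm 1.77 m; its moment is m·g·1.77 counterclockwise.
For rotational equilibrium, m × 10 × 1.77 = 821.9, so m = 821.9 / (10 × 1.77) = 46.4 kg.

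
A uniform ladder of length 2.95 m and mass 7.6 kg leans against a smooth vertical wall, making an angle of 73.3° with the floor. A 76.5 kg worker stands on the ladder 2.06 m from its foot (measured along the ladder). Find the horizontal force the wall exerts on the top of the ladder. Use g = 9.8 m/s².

Sum moments about the foot of the ladder (the floor normal and friction both act there and drop out).
Ladder weight 7.6×9.8 = 74.48 N acts at 1.475 m along the ladder; its horizontal arm is 1.475·cos73.3° = 0.4239 m → τ = 31.57 N·m clockwise.
Worker: 76.5×9.8 = 749.7 N at 2.06 m → arm 0.592 m → τ = 443.8 N·m clockwise.
Wall normal N acts horizontally at the top; its moment arm is the height L sinθ = 2.95·sin73.3° = 2.826 m, counterclockwise.
Setting net torque to zero: N × 2.826 = 475.4 → N = 168 N.

N_wall ≈ 168 N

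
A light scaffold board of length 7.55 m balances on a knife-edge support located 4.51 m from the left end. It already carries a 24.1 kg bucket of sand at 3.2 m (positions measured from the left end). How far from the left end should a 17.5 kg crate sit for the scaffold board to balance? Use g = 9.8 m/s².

x ≈ 6.31 m from the left end

Choose the knife-edge support (at 4.51 m from the left end) as the axis so the support reaction has zero arm there.
Bucket of sand: 24.1 × 9.8 = 236.2 N down at 3.2 m → arm 1.31 m, τ = 236.2 × 1.31 = 309.4 N·m counterclockwise.
Net moment of existing loads = 309.4 N·m counterclockwise.
The crate weighs 17.5 × 9.8 = 171.5 N and must supply an equal clockwise moment, so its lever arm about the knife-edge support is 309.4 / 171.5 = 1.8 m.
That puts it at 4.51 + 1.8 = 6.31 m from the left end.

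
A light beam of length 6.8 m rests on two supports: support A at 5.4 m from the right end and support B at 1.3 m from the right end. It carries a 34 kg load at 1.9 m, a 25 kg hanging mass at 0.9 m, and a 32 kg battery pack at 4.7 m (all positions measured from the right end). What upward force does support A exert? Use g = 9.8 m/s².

R_A ≈ 285 N

Take moments about support B.
Load: 34 × 9.8 = 333.2 N down at 1.9 m → arm 0.6 m, τ = 333.2 × 0.6 = 199.9 N·m counterclockwise.
Hanging mass: 25 × 9.8 = 245 N down at 0.9 m → arm 0.4 m, τ = 245 × 0.4 = 98 N·m clockwise.
Battery pack: 32 × 9.8 = 313.6 N down at 4.7 m → arm 3.4 m, τ = 313.6 × 3.4 = 1066 N·m counterclockwise.
Net load moment about support B = 1168 N·m counterclockwise.
Reaction R at support A is upward at 5.4 m, arm 4.1 m → moment R × 4.1 clockwise.
Στ = 0 ⇒ R × 4.1 = 1168 ⇒ R = 285 N.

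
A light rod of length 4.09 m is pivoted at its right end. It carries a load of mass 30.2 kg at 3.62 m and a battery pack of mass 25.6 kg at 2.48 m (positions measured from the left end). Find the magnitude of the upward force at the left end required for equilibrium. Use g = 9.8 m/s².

Taking torques about the right end:
Load: 30.2 × 9.8 = 296 N down at 3.62 m → arm 0.47 m, τ = 296 × 0.47 = 139.1 N·m counterclockwise.
Battery pack: 25.6 × 9.8 = 250.9 N down at 2.48 m → arm 1.61 m, τ = 250.9 × 1.61 = 403.9 N·m counterclockwise.
Net moment of the loads = 543 N·m counterclockwise.
The upward force F acts at the left end, arm 4.09 m, giving F × 4.09 clockwise.
Balancing moments: F × 4.09 = 543, giving F = 543 / 4.09 = 133 N.

F ≈ 133 N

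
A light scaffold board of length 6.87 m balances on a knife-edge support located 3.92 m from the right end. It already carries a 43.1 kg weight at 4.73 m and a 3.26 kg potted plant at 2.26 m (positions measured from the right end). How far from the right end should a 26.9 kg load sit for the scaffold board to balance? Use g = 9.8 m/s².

Choose the knife-edge support (at 3.92 m from the right end) as the axis so the support reaction has zero arm there.
Weight: 43.1 × 9.8 = 422.4 N down at 4.73 m → arm 0.81 m, τ = 422.4 × 0.81 = 342.1 N·m counterclockwise.
Potted plant: 3.26 × 9.8 = 31.95 N down at 2.26 m → arm 1.66 m, τ = 31.95 × 1.66 = 53.04 N·m clockwise.
Net moment of existing loads = 289.1 N·m counterclockwise.
The load weighs 26.9 × 9.8 = 263.6 N and must supply an equal clockwise moment, so its lever arm about the knife-edge support is 289.1 / 263.6 = 1.1 m.
That puts it at 3.92 − 1.1 = 2.82 m from the right end.

x ≈ 2.82 m from the right end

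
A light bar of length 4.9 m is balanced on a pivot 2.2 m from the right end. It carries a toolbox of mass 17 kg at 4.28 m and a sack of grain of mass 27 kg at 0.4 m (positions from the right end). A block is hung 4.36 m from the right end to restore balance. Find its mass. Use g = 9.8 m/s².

m ≈ 6.13 kg

Choose the pivot (at 2.2 m from the right end) as the axis so the support reaction has zero arm there.
Toolbox: 17 × 9.8 = 166.6 N down at 4.28 m → arm 2.08 m, τ = 166.6 × 2.08 = 346.5 N·m counterclockwise.
Sack of grain: 27 × 9.8 = 264.6 N down at 0.4 m → arm 1.8 m, τ = 264.6 × 1.8 = 476.3 N·m clockwise.
Net moment of known loads = 129.8 N·m clockwise.
An unknown mass m at 4.36 m has arm 2.16 m; its moment is m·g·2.16 counterclockwise.
Balancing moments: m × 9.8 × 2.16 = 129.8, giving m = 129.8 / (9.8 × 2.16) = 6.13 kg.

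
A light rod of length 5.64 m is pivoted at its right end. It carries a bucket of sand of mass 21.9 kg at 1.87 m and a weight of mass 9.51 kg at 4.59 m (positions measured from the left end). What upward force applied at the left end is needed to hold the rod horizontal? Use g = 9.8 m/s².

Sum moments about the right end (the unknown pivot reaction has zero arm there).
Bucket of sand: 21.9 × 9.8 = 214.6 N down at 1.87 m → arm 3.77 m, τ = 214.6 × 3.77 = 809 N·m counterclockwise.
Weight: 9.51 × 9.8 = 93.2 N down at 4.59 m → arm 1.05 m, τ = 93.2 × 1.05 = 97.86 N·m counterclockwise.
Net moment of the loads = 906.9 N·m counterclockwise.
The upward force F acts at the left end, arm 5.64 m, giving F × 5.64 clockwise.
For rotational equilibrium, F × 5.64 = 906.9, so F = 906.9 / 5.64 = 161 N.

F ≈ 161 N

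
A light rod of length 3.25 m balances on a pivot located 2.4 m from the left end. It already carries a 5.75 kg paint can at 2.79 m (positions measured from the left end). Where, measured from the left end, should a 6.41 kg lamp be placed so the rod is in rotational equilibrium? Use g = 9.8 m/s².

x ≈ 2.05 m from the left end

Taking torques about the pivot (at 2.4 m from the left end):
Paint can: 5.75 × 9.8 = 56.35 N down at 2.79 m → arm 0.39 m, τ = 56.35 × 0.39 = 21.98 N·m clockwise.
Net moment of existing loads = 21.98 N·m clockwise.
The lamp weighs 6.41 × 9.8 = 62.82 N and must supply an equal counterclockwise moment, so its lever arm about the pivot is 21.98 / 62.82 = 0.35 m.
That puts it at 2.4 − 0.35 = 2.05 m from the left end.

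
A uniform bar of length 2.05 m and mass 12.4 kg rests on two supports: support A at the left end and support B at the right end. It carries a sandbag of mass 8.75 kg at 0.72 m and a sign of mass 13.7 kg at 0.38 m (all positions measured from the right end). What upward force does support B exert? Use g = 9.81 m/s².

Choose support A as the axis so its reaction then has zero moment arm.
Beam weight: 12.4 × 9.81 = 121.6 N down at 1.025 m → arm 1.025 m, τ = 121.6 × 1.025 = 124.6 N·m clockwise.
Sandbag: 8.75 × 9.81 = 85.84 N down at 0.72 m → arm 1.33 m, τ = 85.84 × 1.33 = 114.2 N·m clockwise.
Sign: 13.7 × 9.81 = 134.4 N down at 0.38 m → arm 1.67 m, τ = 134.4 × 1.67 = 224.4 N·m clockwise.
Net load moment about support A = 463.2 N·m clockwise.
Reaction R at support B is upward at 0 m, arm 2.05 m → moment R × 2.05 counterclockwise.
Στ = 0 ⇒ R × 2.05 = 463.2 ⇒ R = 226 N.

R_B ≈ 226 N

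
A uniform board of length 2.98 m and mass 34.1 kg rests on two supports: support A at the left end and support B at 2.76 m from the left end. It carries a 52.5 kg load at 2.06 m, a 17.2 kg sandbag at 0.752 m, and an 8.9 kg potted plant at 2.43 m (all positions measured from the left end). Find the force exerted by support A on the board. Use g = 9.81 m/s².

Sum moments about support B (its reaction then has zero moment arm).
Beam weight: 34.1 × 9.81 = 334.5 N down at 1.49 m → arm 1.27 m, τ = 334.5 × 1.27 = 424.8 N·m counterclockwise.
Load: 52.5 × 9.81 = 515 N down at 2.06 m → arm 0.7 m, τ = 515 × 0.7 = 360.5 N·m counterclockwise.
Sandbag: 17.2 × 9.81 = 168.7 N down at 0.752 m → arm 2.008 m, τ = 168.7 × 2.008 = 338.7 N·m counterclockwise.
Potted plant: 8.9 × 9.81 = 87.31 N down at 2.43 m → arm 0.33 m, τ = 87.31 × 0.33 = 28.81 N·m counterclockwise.
Net load moment about support B = 1153 N·m counterclockwise.
Reaction R at support A is upward at 0 m, arm 2.76 m → moment R × 2.76 clockwise.
Setting net torque to zero: R × 2.76 = 1153 → R = 418 N.

R_A ≈ 418 N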